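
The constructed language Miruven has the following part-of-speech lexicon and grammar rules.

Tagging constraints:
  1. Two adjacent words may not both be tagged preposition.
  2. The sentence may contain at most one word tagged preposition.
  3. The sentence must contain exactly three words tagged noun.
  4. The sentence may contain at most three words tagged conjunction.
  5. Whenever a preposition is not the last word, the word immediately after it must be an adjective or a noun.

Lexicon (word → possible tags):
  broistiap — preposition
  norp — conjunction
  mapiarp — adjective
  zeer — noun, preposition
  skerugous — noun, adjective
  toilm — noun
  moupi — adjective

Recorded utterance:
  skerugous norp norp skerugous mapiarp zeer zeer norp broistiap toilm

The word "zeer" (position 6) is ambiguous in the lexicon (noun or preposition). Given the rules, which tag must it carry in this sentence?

noun

Candidates per position — 1:skerugous {noun,adjective}; 2:norp {conjunction}; 3:norp {conjunction}; 4:skerugous {noun,adjective}; 5:mapiarp {adjective}; 6:zeer {noun,preposition}; 7:zeer {noun,preposition}; 8:norp {conjunction}; 9:broistiap {preposition}; 10:toilm {noun}.
Word 6 cannot be preposition — rule 2 would then fail for every completion. It is noun.
Word 7 cannot be preposition — rule 2 would then fail for every completion. It is noun.
Word 1 cannot be noun — rule 3 would then fail for every completion. It is adjective.
Word 4 cannot be noun — rule 3 would then fail for every completion. It is adjective.
The only consistent sequence is: adjective conjunction conjunction adjective adjective noun noun conjunction preposition noun.
Verifying each rule — rule 1 ✓; rule 2 ✓; rule 3 ✓; rule 4 ✓; rule 5 ✓.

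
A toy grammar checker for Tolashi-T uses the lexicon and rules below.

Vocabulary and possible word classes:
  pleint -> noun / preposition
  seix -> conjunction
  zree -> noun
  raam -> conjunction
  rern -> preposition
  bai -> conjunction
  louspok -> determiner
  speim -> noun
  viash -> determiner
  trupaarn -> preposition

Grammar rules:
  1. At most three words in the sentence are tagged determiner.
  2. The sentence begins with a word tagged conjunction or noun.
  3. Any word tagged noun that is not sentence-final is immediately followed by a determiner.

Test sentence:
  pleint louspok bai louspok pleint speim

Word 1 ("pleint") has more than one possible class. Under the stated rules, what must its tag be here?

Candidates per position — 1:pleint {noun,preposition}; 2:louspok {determiner}; 3:bai {conjunction}; 4:louspok {determiner}; 5:pleint {noun,preposition}; 6:speim {noun}.
Position 1: preposition is ruled out by rule 2; that leaves noun.
Position 5: noun is ruled out by rule 3; that leaves preposition.
So the tagging must be: noun determiner conjunction determiner preposition noun.
Checking: rule 1 holds; rule 2 holds; rule 3 holds.

noun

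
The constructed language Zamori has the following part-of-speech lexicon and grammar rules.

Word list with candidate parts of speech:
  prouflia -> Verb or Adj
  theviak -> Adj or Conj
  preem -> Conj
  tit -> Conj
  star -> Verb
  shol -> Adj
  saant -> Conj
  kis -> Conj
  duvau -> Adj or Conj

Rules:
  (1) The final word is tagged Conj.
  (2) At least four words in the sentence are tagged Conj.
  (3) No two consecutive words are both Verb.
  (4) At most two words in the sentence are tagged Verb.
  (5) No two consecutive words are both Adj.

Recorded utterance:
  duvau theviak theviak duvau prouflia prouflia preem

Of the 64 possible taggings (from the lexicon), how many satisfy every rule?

Candidates per position — 1:duvau {Adj,Conj}; 2:theviak {Adj,Conj}; 3:theviak {Adj,Conj}; 4:duvau {Adj,Conj}; 5:prouflia {Verb,Adj}; 6:prouflia {Verb,Adj}; 7:preem {Conj}.
There are 64 candidate sequences in total.
Checking each against the rules leaves 9 sequences.
Count = 9.

9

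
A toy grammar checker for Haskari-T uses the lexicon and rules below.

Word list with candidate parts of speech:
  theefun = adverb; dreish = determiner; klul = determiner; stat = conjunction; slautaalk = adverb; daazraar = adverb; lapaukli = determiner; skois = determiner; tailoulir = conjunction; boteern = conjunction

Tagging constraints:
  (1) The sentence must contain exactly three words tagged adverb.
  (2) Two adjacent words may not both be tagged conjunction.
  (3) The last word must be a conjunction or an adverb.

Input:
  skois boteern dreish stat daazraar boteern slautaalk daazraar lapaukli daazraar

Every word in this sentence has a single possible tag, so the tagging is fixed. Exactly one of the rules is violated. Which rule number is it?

Fixed tagging: determiner conjunction determiner conjunction adverb conjunction adverb adverb determiner adverb.
Checking each rule: R1 fails, R2 ok, R3 ok.
Only rule 1 fails.

1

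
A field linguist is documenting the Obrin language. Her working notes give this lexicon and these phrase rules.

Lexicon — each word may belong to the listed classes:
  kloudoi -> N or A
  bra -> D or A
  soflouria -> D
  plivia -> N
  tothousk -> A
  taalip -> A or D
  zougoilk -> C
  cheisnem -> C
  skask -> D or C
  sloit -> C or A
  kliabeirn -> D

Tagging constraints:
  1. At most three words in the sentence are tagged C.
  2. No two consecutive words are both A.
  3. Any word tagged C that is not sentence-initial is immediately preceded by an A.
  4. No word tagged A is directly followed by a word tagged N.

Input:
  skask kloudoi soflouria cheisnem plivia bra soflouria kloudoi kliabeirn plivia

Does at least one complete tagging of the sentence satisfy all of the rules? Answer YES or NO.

Candidates per position — 1:skask {D,C}; 2:kloudoi {N,A}; 3:soflouria {D}; 4:cheisnem {C}; 5:plivia {N}; 6:bra {D,A}; 7:soflouria {D}; 8:kloudoi {N,A}; 9:kliabeirn {D}; 10:plivia {N}.
Rule 3 cannot be satisfied by any choice of tags from the lexicon.
So there is no consistent tagging.

NO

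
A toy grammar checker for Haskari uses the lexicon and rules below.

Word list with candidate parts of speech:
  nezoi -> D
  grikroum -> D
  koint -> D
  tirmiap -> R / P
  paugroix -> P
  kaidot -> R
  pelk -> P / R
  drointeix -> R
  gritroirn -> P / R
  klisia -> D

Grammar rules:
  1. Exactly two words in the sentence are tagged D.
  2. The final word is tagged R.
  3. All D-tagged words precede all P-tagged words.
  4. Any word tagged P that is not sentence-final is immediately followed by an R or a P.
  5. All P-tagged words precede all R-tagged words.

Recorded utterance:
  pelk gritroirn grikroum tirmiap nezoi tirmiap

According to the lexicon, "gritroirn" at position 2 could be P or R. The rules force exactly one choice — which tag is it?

R

Candidates per position — 1:pelk {P,R}; 2:gritroirn {P,R}; 3:grikroum {D}; 4:tirmiap {R,P}; 5:nezoi {D}; 6:tirmiap {R,P}.
Word 1 cannot be P — rule 3 would then fail for every completion. It is R.
Word 2 cannot be P — rule 3 would then fail for every completion. It is R.
Word 4 cannot be P — rule 3 would then fail for every completion. It is R.
Word 6 cannot be P — rule 2 would then fail for every completion. It is R.
The unique satisfying tagging is: R R D R D R.
Verifying each rule — rule 1 ✓; rule 2 ✓; rule 3 ✓; rule 4 ✓; rule 5 ✓.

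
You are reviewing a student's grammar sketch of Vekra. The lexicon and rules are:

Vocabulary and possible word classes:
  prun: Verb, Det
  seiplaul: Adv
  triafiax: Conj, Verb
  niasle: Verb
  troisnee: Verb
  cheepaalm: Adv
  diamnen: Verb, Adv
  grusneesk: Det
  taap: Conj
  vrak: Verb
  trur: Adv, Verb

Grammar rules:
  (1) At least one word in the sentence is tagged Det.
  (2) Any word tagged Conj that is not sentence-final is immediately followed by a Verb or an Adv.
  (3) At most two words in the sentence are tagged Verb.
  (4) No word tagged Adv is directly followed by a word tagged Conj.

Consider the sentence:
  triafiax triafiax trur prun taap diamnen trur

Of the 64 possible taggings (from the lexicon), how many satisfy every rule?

Candidates per position — 1:triafiax {Conj,Verb}; 2:triafiax {Conj,Verb}; 3:trur {Adv,Verb}; 4:prun {Verb,Det}; 5:taap {Conj}; 6:diamnen {Verb,Adv}; 7:trur {Adv,Verb}.
There are 64 candidate sequences in total.
Checking each against the rules leaves 9 sequences.
Count = 9.

9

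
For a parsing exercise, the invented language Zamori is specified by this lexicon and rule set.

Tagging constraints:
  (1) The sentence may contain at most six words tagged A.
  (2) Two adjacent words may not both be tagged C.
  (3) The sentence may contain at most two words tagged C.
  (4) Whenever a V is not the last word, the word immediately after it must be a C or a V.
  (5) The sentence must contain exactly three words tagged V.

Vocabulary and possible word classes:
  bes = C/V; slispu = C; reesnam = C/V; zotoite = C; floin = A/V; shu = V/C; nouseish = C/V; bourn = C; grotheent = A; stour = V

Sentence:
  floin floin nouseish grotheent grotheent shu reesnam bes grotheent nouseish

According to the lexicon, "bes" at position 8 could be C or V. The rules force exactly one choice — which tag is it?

C

Candidates per position — 1:floin {A,V}; 2:floin {A,V}; 3:nouseish {C,V}; 4:grotheent {A}; 5:grotheent {A}; 6:shu {V,C}; 7:reesnam {C,V}; 8:bes {C,V}; 9:grotheent {A}; 10:nouseish {C,V}.
At position 3, choosing V makes rule 4 impossible to satisfy; hence C.
At position 8, choosing V makes rule 4 impossible to satisfy; hence C.
At position 10, choosing C makes rule 3 impossible to satisfy; hence V.
At position 6, choosing C makes rule 3 impossible to satisfy; hence V.
At position 7, choosing C makes rule 2 impossible to satisfy; hence V.
At position 1, choosing V makes rule 5 impossible to satisfy; hence A.
At position 2, choosing V makes rule 5 impossible to satisfy; hence A.
So the tagging must be: A A C A A V V C A V.
Rule-by-rule: rule 1 satisfied; rule 2 satisfied; rule 3 satisfied; rule 4 satisfied; rule 5 satisfied.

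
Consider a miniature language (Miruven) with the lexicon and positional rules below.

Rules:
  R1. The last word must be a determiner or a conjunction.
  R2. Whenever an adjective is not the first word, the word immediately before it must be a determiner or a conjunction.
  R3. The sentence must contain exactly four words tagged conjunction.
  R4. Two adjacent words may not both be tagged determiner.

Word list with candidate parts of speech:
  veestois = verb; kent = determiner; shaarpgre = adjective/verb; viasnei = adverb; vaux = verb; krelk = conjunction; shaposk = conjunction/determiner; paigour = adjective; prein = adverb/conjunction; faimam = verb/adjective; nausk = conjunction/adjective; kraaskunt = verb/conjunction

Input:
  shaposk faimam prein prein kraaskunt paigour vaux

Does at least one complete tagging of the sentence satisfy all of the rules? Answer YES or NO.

Candidates per position — 1:shaposk {conjunction,determiner}; 2:faimam {verb,adjective}; 3:prein {adverb,conjunction}; 4:prein {adverb,conjunction}; 5:kraaskunt {verb,conjunction}; 6:paigour {adjective}; 7:vaux {verb}.
Rule 1 cannot be satisfied by any choice of tags from the lexicon.
So there is no consistent tagging.

NO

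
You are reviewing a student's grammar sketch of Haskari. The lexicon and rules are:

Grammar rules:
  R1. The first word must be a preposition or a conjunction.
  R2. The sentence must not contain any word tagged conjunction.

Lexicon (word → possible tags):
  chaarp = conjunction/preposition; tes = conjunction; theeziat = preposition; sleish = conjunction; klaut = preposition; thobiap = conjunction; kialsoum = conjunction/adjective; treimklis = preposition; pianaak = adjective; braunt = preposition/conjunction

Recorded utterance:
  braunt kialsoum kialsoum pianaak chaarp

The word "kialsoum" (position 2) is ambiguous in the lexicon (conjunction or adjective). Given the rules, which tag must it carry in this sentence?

adjective

Candidates per position — 1:braunt {preposition,conjunction}; 2:kialsoum {conjunction,adjective}; 3:kialsoum {conjunction,adjective}; 4:pianaak {adjective}; 5:chaarp {conjunction,preposition}.
Position 1: tagging it conjunction would leave rule 2 unsatisfiable, so it must be preposition.
Position 2: tagging it conjunction would leave rule 2 unsatisfiable, so it must be adjective.
Position 3: tagging it conjunction would leave rule 2 unsatisfiable, so it must be adjective.
Position 5: tagging it conjunction would leave rule 2 unsatisfiable, so it must be preposition.
So the tagging must be: preposition adjective adjective adjective preposition.
Check: rule 1 ok; rule 2 ok.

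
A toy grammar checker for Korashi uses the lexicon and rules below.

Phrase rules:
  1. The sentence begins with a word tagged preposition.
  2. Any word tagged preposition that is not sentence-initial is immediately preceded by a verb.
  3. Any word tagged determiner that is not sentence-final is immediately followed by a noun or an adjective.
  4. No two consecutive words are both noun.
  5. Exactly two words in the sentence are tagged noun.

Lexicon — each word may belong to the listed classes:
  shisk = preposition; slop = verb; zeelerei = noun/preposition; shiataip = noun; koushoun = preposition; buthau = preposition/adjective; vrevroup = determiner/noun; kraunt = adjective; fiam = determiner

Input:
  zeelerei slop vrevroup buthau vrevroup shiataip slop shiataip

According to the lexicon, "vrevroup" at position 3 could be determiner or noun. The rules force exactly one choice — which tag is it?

Candidates per position — 1:zeelerei {noun,preposition}; 2:slop {verb}; 3:vrevroup {determiner,noun}; 4:buthau {preposition,adjective}; 5:vrevroup {determiner,noun}; 6:shiataip {noun}; 7:slop {verb}; 8:shiataip {noun}.
At position 1, choosing noun makes rule 1 impossible to satisfy; hence preposition.
At position 3, choosing noun makes rule 5 impossible to satisfy; hence determiner.
At position 4, choosing preposition makes rule 2 impossible to satisfy; hence adjective.
At position 5, choosing noun makes rule 4 impossible to satisfy; hence determiner.
That leaves exactly one tagging: preposition verb determiner adjective determiner noun verb noun.
Verifying each rule — rule 1 ✓; rule 2 ✓; rule 3 ✓; rule 4 ✓; rule 5 ✓.

determiner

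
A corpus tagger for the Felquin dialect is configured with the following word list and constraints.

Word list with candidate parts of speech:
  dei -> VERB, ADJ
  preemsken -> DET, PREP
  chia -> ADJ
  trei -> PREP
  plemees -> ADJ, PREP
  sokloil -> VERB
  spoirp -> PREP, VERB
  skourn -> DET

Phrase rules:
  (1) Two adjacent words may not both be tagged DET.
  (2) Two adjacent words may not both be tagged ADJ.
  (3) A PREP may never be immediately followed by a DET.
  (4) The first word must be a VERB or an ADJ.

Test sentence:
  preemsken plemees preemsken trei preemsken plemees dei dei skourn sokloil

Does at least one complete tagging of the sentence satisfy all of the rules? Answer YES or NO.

NO

Candidates per position — 1:preemsken {DET,PREP}; 2:plemees {ADJ,PREP}; 3:preemsken {DET,PREP}; 4:trei {PREP}; 5:preemsken {DET,PREP}; 6:plemees {ADJ,PREP}; 7:dei {VERB,ADJ}; 8:dei {VERB,ADJ}; 9:skourn {DET}; 10:sokloil {VERB}.
Rule 4 cannot be satisfied by any choice of tags from the lexicon.
So there is no consistent tagging.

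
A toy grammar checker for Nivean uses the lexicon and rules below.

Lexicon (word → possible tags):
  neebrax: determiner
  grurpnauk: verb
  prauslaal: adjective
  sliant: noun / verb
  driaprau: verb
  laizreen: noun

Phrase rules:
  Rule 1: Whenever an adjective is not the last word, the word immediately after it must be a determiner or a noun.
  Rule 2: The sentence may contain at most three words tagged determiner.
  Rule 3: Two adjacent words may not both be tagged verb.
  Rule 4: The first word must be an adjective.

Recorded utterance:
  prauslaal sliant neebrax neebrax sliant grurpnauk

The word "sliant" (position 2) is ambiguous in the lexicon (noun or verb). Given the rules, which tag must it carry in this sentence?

noun

Candidates per position — 1:prauslaal {adjective}; 2:sliant {noun,verb}; 3:neebrax {determiner}; 4:neebrax {determiner}; 5:sliant {noun,verb}; 6:grurpnauk {verb}.
At position 2, choosing verb makes rule 1 impossible to satisfy; hence noun.
At position 5, choosing verb makes rule 3 impossible to satisfy; hence noun.
The unique satisfying tagging is: adjective noun determiner determiner noun verb.
Check: rule 1 holds; rule 2 holds; rule 3 holds; rule 4 holds.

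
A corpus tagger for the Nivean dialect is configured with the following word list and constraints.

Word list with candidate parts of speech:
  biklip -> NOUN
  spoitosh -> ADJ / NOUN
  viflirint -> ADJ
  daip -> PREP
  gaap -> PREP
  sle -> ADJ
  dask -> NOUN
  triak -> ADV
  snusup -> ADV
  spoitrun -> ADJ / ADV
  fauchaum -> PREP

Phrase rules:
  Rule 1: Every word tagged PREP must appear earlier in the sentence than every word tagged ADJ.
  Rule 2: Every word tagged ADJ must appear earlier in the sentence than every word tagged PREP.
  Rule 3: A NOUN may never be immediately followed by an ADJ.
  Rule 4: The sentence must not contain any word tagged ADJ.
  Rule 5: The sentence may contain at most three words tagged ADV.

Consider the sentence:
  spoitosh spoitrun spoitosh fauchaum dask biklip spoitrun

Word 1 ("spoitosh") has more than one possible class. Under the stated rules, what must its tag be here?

Candidates per position — 1:spoitosh {ADJ,NOUN}; 2:spoitrun {ADJ,ADV}; 3:spoitosh {ADJ,NOUN}; 4:fauchaum {PREP}; 5:dask {NOUN}; 6:biklip {NOUN}; 7:spoitrun {ADJ,ADV}.
Position 1: tagging it ADJ would leave rule 1 unsatisfiable, so it must be NOUN.
Position 2: tagging it ADJ would leave rule 1 unsatisfiable, so it must be ADV.
Position 3: tagging it ADJ would leave rule 1 unsatisfiable, so it must be NOUN.
Position 7: tagging it ADJ would leave rule 2 unsatisfiable, so it must be ADV.
The unique satisfying tagging is: NOUN ADV NOUN PREP NOUN NOUN ADV.
Checking: rule 1 holds; rule 2 holds; rule 3 holds; rule 4 holds; rule 5 holds.

NOUN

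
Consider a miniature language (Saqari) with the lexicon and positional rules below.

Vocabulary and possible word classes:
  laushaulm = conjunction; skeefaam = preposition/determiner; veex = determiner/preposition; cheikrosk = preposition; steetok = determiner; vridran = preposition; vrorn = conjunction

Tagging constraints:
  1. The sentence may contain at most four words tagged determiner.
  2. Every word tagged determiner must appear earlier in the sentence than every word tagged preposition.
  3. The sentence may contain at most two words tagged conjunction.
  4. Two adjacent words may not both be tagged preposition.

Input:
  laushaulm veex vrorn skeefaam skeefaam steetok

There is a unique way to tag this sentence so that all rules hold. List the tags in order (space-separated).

Candidates per position — 1:laushaulm {conjunction}; 2:veex {determiner,preposition}; 3:vrorn {conjunction}; 4:skeefaam {preposition,determiner}; 5:skeefaam {preposition,determiner}; 6:steetok {determiner}.
Position 2: tagging it preposition would leave rule 2 unsatisfiable, so it must be determiner.
Position 4: tagging it preposition would leave rule 2 unsatisfiable, so it must be determiner.
Position 5: tagging it preposition would leave rule 2 unsatisfiable, so it must be determiner.
So the tagging must be: conjunction determiner conjunction determiner determiner determiner.
Check: rule 1 ok; rule 2 ok; rule 3 ok; rule 4 ok.

conjunction determiner conjunction determiner determiner determiner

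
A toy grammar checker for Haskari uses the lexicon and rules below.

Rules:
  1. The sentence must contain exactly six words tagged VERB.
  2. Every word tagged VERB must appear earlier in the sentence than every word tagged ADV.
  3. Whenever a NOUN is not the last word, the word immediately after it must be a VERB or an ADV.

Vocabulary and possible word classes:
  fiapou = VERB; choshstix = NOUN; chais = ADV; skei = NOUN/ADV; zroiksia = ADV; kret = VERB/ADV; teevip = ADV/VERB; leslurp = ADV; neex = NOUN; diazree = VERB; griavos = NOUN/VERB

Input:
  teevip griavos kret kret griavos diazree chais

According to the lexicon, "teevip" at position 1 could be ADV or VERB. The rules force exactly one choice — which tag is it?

VERB

Candidates per position — 1:teevip {ADV,VERB}; 2:griavos {NOUN,VERB}; 3:kret {VERB,ADV}; 4:kret {VERB,ADV}; 5:griavos {NOUN,VERB}; 6:diazree {VERB}; 7:chais {ADV}.
If word 1 were ADV, no tagging could satisfy rule 1; so word 1 is VERB.
If word 2 were NOUN, no tagging could satisfy rule 1; so word 2 is VERB.
If word 3 were ADV, no tagging could satisfy rule 1; so word 3 is VERB.
If word 4 were ADV, no tagging could satisfy rule 1; so word 4 is VERB.
If word 5 were NOUN, no tagging could satisfy rule 1; so word 5 is VERB.
That leaves exactly one tagging: VERB VERB VERB VERB VERB VERB ADV.
Check: rule 1 satisfied; rule 2 satisfied; rule 3 satisfied.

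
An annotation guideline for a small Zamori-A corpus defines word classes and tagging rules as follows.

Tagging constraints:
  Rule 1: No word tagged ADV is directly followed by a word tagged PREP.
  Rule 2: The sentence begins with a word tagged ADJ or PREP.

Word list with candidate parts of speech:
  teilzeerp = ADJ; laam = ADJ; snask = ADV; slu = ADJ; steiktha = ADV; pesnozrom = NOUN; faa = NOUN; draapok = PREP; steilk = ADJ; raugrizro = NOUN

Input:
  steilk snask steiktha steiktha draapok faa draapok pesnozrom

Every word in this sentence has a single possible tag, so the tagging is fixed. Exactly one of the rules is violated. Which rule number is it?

Fixed tagging: ADJ ADV ADV ADV PREP NOUN PREP NOUN.
Checking each rule: R1 fail, R2 pass.
Only rule 1 fails.

1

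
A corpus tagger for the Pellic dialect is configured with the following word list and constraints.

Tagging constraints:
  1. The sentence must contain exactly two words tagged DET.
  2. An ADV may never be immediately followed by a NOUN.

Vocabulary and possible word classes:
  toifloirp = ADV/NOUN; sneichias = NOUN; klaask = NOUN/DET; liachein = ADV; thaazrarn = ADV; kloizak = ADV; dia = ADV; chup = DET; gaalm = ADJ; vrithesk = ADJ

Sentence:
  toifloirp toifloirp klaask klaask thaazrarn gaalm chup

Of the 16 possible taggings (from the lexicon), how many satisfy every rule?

4

Candidates per position — 1:toifloirp {ADV,NOUN}; 2:toifloirp {ADV,NOUN}; 3:klaask {NOUN,DET}; 4:klaask {NOUN,DET}; 5:thaazrarn {ADV}; 6:gaalm {ADJ}; 7:chup {DET}.
There are 16 candidate sequences in total.
The sequences that satisfy every rule: ADV ADV DET NOUN ADV ADJ DET; NOUN ADV DET NOUN ADV ADJ DET; NOUN NOUN NOUN DET ADV ADJ DET; NOUN NOUN DET NOUN ADV ADJ DET.
Count = 4.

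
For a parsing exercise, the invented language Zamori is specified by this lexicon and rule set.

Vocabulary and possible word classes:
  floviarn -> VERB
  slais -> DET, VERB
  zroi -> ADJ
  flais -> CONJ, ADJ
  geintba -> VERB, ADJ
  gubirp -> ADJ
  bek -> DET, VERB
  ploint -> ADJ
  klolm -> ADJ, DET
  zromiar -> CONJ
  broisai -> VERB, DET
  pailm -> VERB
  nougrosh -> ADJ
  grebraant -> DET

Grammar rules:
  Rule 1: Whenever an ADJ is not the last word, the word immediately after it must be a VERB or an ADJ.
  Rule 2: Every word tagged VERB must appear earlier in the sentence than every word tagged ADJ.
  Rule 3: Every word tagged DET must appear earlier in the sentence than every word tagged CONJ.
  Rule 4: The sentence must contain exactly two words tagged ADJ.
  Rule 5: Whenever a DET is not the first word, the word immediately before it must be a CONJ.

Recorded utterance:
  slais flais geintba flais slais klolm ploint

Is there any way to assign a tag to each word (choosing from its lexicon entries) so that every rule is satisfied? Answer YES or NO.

YES

Candidates per position — 1:slais {DET,VERB}; 2:flais {CONJ,ADJ}; 3:geintba {VERB,ADJ}; 4:flais {CONJ,ADJ}; 5:slais {DET,VERB}; 6:klolm {ADJ,DET}; 7:ploint {ADJ}.
One satisfying assignment: DET CONJ VERB CONJ VERB ADJ ADJ.
Check: rule 1 ✓; rule 2 ✓; rule 3 ✓; rule 4 ✓; rule 5 ✓.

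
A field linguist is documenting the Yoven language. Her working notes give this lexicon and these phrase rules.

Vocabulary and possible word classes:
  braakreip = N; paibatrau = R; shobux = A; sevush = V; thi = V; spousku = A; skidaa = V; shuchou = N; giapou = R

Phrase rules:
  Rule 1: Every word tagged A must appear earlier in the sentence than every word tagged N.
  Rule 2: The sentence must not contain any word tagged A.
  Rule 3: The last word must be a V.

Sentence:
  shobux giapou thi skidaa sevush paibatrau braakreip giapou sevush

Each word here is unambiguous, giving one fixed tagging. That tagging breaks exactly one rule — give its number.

2

Fixed tagging: A R V V V R N R V.
Applying the rules: R1 pass, R2 fail, R3 pass.
Only rule 2 fails.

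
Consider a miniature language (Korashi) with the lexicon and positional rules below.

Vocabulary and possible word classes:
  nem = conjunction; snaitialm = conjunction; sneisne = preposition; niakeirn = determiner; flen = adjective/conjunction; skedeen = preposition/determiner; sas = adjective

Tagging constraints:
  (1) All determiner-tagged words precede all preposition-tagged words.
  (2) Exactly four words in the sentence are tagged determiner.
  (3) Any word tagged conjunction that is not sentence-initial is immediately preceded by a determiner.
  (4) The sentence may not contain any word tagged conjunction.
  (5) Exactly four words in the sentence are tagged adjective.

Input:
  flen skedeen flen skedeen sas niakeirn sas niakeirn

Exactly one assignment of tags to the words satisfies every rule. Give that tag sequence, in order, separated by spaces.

Candidates per position — 1:flen {adjective,conjunction}; 2:skedeen {preposition,determiner}; 3:flen {adjective,conjunction}; 4:skedeen {preposition,determiner}; 5:sas {adjective}; 6:niakeirn {determiner}; 7:sas {adjective}; 8:niakeirn {determiner}.
Position 1: tagging it conjunction would leave rule 4 unsatisfiable, so it must be adjective.
Position 2: tagging it preposition would leave rule 1 unsatisfiable, so it must be determiner.
Position 3: tagging it conjunction would leave rule 4 unsatisfiable, so it must be adjective.
Position 4: tagging it preposition would leave rule 1 unsatisfiable, so it must be determiner.
The only consistent sequence is: adjective determiner adjective determiner adjective determiner adjective determiner.
Check: rule 1 satisfied; rule 2 satisfied; rule 3 satisfied; rule 4 satisfied; rule 5 satisfied.

adjective determiner adjective determiner adjective determiner adjective determiner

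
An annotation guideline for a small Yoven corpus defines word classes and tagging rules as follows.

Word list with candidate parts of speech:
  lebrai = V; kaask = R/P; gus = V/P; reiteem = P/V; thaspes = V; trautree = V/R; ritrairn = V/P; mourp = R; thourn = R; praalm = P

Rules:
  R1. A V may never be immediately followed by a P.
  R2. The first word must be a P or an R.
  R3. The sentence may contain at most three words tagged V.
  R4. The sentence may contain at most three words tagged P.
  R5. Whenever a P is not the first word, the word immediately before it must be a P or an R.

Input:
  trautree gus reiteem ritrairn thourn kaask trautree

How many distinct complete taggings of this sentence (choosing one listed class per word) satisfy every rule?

Candidates per position — 1:trautree {V,R}; 2:gus {V,P}; 3:reiteem {P,V}; 4:ritrairn {V,P}; 5:thourn {R}; 6:kaask {R,P}; 7:trautree {V,R}.
There are 64 candidate sequences in total.
Checking each against the rules leaves 12 sequences.
Count = 12.

12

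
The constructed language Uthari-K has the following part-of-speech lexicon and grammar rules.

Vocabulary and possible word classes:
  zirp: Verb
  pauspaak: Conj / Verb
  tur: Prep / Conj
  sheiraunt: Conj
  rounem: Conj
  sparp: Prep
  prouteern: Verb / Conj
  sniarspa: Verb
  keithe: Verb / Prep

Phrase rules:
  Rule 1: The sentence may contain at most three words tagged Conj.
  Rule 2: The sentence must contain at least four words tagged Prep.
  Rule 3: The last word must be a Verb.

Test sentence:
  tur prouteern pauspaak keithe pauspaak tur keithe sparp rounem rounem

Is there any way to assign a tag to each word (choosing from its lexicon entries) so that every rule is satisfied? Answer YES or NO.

NO

Candidates per position — 1:tur {Prep,Conj}; 2:prouteern {Verb,Conj}; 3:pauspaak {Conj,Verb}; 4:keithe {Verb,Prep}; 5:pauspaak {Conj,Verb}; 6:tur {Prep,Conj}; 7:keithe {Verb,Prep}; 8:sparp {Prep}; 9:rounem {Conj}; 10:rounem {Conj}.
Rule 3 cannot be satisfied by any choice of tags from the lexicon.
So there is no consistent tagging.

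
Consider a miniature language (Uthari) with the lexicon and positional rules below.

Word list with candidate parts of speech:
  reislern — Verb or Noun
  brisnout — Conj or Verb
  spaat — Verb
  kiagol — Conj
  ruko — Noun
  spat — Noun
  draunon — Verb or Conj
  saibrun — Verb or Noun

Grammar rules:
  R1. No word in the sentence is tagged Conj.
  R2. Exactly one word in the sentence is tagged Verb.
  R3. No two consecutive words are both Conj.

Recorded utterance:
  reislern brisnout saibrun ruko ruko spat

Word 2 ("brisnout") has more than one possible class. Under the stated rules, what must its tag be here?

Verb

Candidates per position — 1:reislern {Verb,Noun}; 2:brisnout {Conj,Verb}; 3:saibrun {Verb,Noun}; 4:ruko {Noun}; 5:ruko {Noun}; 6:spat {Noun}.
Position 2: tagging it Conj would leave rule 1 unsatisfiable, so it must be Verb.
Position 3: tagging it Verb would leave rule 2 unsatisfiable, so it must be Noun.
Position 1: tagging it Verb would leave rule 2 unsatisfiable, so it must be Noun.
The only consistent sequence is: Noun Verb Noun Noun Noun Noun.
Check: rule 1 ✓; rule 2 ✓; rule 3 ✓.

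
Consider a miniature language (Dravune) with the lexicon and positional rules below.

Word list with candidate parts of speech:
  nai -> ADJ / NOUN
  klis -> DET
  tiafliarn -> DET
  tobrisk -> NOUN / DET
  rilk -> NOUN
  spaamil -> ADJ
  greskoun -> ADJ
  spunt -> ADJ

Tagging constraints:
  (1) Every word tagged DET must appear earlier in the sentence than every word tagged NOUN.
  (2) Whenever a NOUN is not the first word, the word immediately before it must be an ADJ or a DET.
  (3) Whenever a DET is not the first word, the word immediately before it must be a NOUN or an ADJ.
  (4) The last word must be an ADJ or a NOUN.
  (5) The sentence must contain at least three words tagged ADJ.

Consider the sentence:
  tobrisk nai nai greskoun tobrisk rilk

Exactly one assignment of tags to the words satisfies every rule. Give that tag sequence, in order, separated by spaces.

Candidates per position — 1:tobrisk {NOUN,DET}; 2:nai {ADJ,NOUN}; 3:nai {ADJ,NOUN}; 4:greskoun {ADJ}; 5:tobrisk {NOUN,DET}; 6:rilk {NOUN}.
At position 2, choosing NOUN makes rule 5 impossible to satisfy; hence ADJ.
At position 3, choosing NOUN makes rule 5 impossible to satisfy; hence ADJ.
At position 5, choosing NOUN makes rule 2 impossible to satisfy; hence DET.
At position 1, choosing NOUN makes rule 1 impossible to satisfy; hence DET.
The only consistent sequence is: DET ADJ ADJ ADJ DET NOUN.
Rule-by-rule: rule 1 ok; rule 2 ok; rule 3 ok; rule 4 ok; rule 5 ok.

DET ADJ ADJ ADJ DET NOUN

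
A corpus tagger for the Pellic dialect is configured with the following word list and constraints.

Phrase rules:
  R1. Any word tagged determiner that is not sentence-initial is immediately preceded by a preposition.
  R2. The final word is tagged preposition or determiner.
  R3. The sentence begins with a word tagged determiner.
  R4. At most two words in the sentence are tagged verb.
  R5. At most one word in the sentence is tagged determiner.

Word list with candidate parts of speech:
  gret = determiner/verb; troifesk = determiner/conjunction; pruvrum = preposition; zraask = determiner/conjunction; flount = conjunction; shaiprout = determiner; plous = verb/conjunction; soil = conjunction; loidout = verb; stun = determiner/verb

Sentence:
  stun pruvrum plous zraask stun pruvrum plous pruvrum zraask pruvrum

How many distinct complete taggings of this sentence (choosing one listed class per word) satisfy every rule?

3

Candidates per position — 1:stun {determiner,verb}; 2:pruvrum {preposition}; 3:plous {verb,conjunction}; 4:zraask {determiner,conjunction}; 5:stun {determiner,verb}; 6:pruvrum {preposition}; 7:plous {verb,conjunction}; 8:pruvrum {preposition}; 9:zraask {determiner,conjunction}; 10:pruvrum {preposition}.
There are 64 candidate sequences in total.
The sequences that satisfy every rule: determiner preposition verb conjunction verb preposition conjunction preposition conjunction preposition; determiner preposition conjunction conjunction verb preposition verb preposition conjunction preposition; determiner preposition conjunction conjunction verb preposition conjunction preposition conjunction preposition.
Count = 3.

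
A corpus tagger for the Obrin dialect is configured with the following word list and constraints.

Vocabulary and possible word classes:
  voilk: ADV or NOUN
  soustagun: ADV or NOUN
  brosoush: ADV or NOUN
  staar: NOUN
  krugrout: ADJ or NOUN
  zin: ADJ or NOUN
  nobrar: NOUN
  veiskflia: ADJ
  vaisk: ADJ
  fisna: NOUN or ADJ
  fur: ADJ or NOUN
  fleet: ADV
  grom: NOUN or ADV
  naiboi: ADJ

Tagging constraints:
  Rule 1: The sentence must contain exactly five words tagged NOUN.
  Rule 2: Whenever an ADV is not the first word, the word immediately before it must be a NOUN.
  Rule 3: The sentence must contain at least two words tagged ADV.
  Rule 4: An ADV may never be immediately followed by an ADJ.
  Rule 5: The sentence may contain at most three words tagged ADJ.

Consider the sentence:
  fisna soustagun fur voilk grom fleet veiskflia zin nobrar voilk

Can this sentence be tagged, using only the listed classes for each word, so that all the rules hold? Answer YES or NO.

NO

Candidates per position — 1:fisna {NOUN,ADJ}; 2:soustagun {ADV,NOUN}; 3:fur {ADJ,NOUN}; 4:voilk {ADV,NOUN}; 5:grom {NOUN,ADV}; 6:fleet {ADV}; 7:veiskflia {ADJ}; 8:zin {ADJ,NOUN}; 9:nobrar {NOUN}; 10:voilk {ADV,NOUN}.
Rule 4 cannot be satisfied by any choice of tags from the lexicon.
So there is no consistent tagging.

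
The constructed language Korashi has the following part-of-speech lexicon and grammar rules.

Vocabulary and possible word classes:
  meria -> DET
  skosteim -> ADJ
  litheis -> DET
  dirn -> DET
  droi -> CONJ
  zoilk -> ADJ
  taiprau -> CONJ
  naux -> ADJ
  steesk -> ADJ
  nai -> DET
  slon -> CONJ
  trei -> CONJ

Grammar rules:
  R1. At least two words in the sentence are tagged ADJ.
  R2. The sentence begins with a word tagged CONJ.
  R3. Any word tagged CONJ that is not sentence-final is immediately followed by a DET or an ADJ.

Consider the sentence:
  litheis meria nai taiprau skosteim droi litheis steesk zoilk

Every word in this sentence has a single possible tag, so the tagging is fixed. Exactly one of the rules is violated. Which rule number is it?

Fixed tagging: DET DET DET CONJ ADJ CONJ DET ADJ ADJ.
Applying the rules: R1 holds, R2 violated, R3 holds.
Only rule 2 fails.

2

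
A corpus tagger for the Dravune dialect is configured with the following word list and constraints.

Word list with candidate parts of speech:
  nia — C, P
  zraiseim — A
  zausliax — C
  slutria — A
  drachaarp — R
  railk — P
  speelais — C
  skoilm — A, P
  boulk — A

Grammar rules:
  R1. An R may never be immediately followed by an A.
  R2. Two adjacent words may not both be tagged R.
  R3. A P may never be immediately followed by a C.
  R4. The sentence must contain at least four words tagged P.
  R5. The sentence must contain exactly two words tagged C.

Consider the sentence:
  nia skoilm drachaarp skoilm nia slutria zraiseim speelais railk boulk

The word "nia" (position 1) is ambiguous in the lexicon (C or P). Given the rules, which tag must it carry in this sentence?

C

Candidates per position — 1:nia {C,P}; 2:skoilm {A,P}; 3:drachaarp {R}; 4:skoilm {A,P}; 5:nia {C,P}; 6:slutria {A}; 7:zraiseim {A}; 8:speelais {C}; 9:railk {P}; 10:boulk {A}.
Word 4 cannot be A — rule 1 would then fail for every completion. It is P.
Word 5 cannot be C — rule 3 would then fail for every completion. It is P.
Word 1 cannot be P — rule 5 would then fail for every completion. It is C.
Word 2 cannot be A — rule 4 would then fail for every completion. It is P.
So the tagging must be: C P R P P A A C P A.
Rule-by-rule: rule 1 holds; rule 2 holds; rule 3 holds; rule 4 holds; rule 5 holds.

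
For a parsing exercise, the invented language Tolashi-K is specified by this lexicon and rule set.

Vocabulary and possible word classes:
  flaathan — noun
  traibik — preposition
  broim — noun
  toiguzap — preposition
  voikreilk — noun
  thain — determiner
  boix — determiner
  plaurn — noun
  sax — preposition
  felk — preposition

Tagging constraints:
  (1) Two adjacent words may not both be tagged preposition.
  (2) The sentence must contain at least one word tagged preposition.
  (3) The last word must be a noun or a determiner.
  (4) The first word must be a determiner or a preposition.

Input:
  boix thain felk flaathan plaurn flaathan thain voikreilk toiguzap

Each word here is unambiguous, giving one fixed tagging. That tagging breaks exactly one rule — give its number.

3

Fixed tagging: determiner determiner preposition noun noun noun determiner noun preposition.
Rule check: R1 ok, R2 ok, R3 fails, R4 ok.
Only rule 3 fails.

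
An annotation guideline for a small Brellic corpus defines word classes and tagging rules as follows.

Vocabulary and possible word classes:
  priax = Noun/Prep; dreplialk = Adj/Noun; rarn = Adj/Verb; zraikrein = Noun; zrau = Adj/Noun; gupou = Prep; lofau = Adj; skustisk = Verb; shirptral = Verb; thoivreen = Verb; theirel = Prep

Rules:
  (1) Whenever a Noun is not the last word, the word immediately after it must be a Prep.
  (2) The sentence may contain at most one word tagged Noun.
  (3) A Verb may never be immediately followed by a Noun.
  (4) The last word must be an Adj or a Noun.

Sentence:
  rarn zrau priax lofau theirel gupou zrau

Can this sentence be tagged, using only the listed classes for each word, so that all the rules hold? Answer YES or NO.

YES

Candidates per position — 1:rarn {Adj,Verb}; 2:zrau {Adj,Noun}; 3:priax {Noun,Prep}; 4:lofau {Adj}; 5:theirel {Prep}; 6:gupou {Prep}; 7:zrau {Adj,Noun}.
One satisfying assignment: Adj Adj Prep Adj Prep Prep Noun.
Rule-by-rule: rule 1 ok; rule 2 ok; rule 3 ok; rule 4 ok.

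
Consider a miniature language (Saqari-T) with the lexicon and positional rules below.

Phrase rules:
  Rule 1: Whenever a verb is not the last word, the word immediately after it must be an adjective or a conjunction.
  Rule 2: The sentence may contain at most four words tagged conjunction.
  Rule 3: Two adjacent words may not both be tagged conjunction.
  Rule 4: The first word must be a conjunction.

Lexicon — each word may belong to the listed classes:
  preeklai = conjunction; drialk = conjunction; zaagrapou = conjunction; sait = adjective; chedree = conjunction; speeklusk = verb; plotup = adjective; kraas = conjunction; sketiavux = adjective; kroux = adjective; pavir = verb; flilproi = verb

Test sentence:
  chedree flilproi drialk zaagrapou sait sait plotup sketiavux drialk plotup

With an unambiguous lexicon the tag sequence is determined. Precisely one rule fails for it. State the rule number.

Fixed tagging: conjunction verb conjunction conjunction adjective adjective adjective adjective conjunction adjective.
Rule check: R1 pass, R2 pass, R3 fail, R4 pass.
Only rule 3 fails.

3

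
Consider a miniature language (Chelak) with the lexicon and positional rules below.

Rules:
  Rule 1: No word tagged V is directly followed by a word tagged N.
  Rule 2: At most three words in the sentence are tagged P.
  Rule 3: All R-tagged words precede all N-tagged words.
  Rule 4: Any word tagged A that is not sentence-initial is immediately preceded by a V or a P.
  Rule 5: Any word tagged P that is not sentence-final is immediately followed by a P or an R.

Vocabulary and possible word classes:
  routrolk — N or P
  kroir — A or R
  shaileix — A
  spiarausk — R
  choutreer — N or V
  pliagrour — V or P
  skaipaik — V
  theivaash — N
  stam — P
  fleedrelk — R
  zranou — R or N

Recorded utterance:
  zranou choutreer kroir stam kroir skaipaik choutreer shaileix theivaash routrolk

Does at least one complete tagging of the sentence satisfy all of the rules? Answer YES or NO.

Candidates per position — 1:zranou {R,N}; 2:choutreer {N,V}; 3:kroir {A,R}; 4:stam {P}; 5:kroir {A,R}; 6:skaipaik {V}; 7:choutreer {N,V}; 8:shaileix {A}; 9:theivaash {N}; 10:routrolk {N,P}.
One satisfying assignment: R V A P R V V A N N.
Check: rule 1 ok; rule 2 ok; rule 3 ok; rule 4 ok; rule 5 ok.

YES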